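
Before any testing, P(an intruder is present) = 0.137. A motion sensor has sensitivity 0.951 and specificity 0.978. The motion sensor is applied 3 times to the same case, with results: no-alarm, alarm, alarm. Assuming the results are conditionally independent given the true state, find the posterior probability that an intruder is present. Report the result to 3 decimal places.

Posterior P(H) ≈ 0.937

Let H be the event that an intruder is present; start with P(H) = 0.137. P('alarm'|H) = 0.951, P('alarm'|¬H) = 0.022.
Update on result 1 ('no-alarm'): P(H) ← 0.049·0.1370 / (0.049·0.1370 + 0.978·0.8630) = 0.0067130/0.85073 = 0.0079.
Update on result 2 ('alarm'): P(H) ← 0.951·0.0079 / (0.951·0.0079 + 0.022·0.9921) = 0.0075042/0.029331 = 0.2558.
Update on result 3 ('alarm'): P(H) ← 0.951·0.2558 / (0.951·0.2558 + 0.022·0.7442) = 0.24331/0.25968 = 0.9370.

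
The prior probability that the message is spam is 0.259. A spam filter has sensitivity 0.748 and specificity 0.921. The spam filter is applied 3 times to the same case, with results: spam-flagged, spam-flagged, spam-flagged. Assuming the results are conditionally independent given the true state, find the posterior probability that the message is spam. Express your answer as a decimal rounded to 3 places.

Posterior P(H) ≈ 0.997

Let H be the event that the message is spam; start with P(H) = 0.259. P('spam-flagged'|H) = 0.748, P('spam-flagged'|¬H) = 0.079.
Update on result 1 ('spam-flagged'): P(H) ← 0.748·0.2590 / (0.748·0.2590 + 0.079·0.7410) = 0.19373/0.25227 = 0.7680.
Update on result 2 ('spam-flagged'): P(H) ← 0.748·0.7680 / (0.748·0.7680 + 0.079·0.2320) = 0.57443/0.59276 = 0.9691.
Update on result 3 ('spam-flagged'): P(H) ← 0.748·0.9691 / (0.748·0.9691 + 0.079·0.0309) = 0.72487/0.72731 = 0.9966.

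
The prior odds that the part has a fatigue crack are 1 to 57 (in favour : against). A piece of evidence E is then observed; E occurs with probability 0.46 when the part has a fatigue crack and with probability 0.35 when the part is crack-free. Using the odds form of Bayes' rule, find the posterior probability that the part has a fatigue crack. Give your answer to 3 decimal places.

Prior odds = 1/57 = 0.017544. In log-odds, ln(0.017544) = -4.0431.
Add log likelihood ratio: ln(1.3143) = 0.27329.
Posterior log-odds = -3.7698, so posterior odds = exp(-3.7698) = 0.023058. Converting, P(H|E) = 0.023058/1.0231 = 0.023.

Posterior probability ≈ 0.023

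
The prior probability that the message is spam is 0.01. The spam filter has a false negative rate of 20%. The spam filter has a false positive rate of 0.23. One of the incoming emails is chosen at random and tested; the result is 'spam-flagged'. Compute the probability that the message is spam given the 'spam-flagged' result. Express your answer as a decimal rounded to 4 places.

P(H | E) ≈ 0.0339

Let H be the event that the message is spam. P(H) = 0.01, so P(¬H) = 0.99. With E the 'spam-flagged' result, P(E|H) = 0.8 and P(E|¬H) = 0.23.
P(E) = 0.8·0.01 + 0.23·0.99 = 0.0080000 + 0.22770 = 0.23570.
By Bayes' theorem, P(H|E) = 0.0080000 / 0.23570 = 0.0339.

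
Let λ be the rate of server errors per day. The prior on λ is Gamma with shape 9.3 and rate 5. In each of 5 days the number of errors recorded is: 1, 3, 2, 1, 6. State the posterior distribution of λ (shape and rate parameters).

Total count ∑xᵢ = 13 over n = 5 days.
Gamma is conjugate to the Poisson likelihood: posterior is Gamma(shape = 9.3+13 = 22.3, rate = 5+5 = 10).

Posterior: Gamma(shape=22.3, rate=10)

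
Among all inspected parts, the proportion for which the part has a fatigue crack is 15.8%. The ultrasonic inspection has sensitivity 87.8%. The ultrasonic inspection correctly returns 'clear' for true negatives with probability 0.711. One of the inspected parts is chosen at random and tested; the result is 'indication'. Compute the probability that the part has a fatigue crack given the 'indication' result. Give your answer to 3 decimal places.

P(H | E) ≈ 0.363

Let H be the event that the part has a fatigue crack. P(H) = 0.158, so P(¬H) = 0.842. With E the 'indication' result, P(E|H) = 0.878 and P(E|¬H) = 0.289.
P(E) = 0.878·0.158 + 0.289·0.842 = 0.13872 + 0.24334 = 0.38206.
By Bayes' theorem, P(H|E) = 0.13872 / 0.38206 = 0.363.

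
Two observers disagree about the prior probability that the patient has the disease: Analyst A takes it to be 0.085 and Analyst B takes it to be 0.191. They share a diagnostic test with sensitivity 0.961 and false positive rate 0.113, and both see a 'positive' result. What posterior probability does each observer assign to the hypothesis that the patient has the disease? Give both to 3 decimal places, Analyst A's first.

The likelihood ratio for a 'positive' result is 0.961/0.113 = 8.5044.
Analyst A: prior odds 0.085/0.915 = 0.092896; posterior odds 0.79003; posterior probability 0.441.
Analyst B: prior odds 0.191/0.809 = 0.23609; posterior odds 2.0078; posterior probability 0.668.

Analyst A: 0.441; Analyst B: 0.668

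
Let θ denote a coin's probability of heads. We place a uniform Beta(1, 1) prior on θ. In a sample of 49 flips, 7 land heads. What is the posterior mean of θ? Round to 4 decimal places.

Posterior mean ≈ 0.1569

Observing 7 successes and 42 failures updates Beta(1, 1) by adding the success and failure counts to the two shape parameters: α = 1+7 = 8, β = 1+42 = 43.
E[θ | data] = 8/(8+43) = 0.1569.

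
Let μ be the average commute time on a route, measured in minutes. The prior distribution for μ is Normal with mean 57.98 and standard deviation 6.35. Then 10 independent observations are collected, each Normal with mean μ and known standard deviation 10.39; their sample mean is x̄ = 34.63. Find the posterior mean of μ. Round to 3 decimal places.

Posterior mean ≈ 39.561

Prior precision 1/τ₀² = 1/6.35² = 0.0248000; data precision n/σ² = 10/10.39² = 0.0926337.
Posterior precision = 0.0248000 + 0.0926337 = 0.117434.
Posterior mean = (0.0248000·57.98 + 0.0926337·34.63) / 0.117434 = 39.561.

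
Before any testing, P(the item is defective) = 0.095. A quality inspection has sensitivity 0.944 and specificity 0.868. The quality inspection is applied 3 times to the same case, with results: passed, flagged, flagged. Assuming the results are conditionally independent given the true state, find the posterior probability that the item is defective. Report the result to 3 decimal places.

Posterior P(H) ≈ 0.257

Let H be the event that the item is defective; start with P(H) = 0.095. P('flagged'|H) = 0.944, P('flagged'|¬H) = 0.132.
Update on result 1 ('passed'): P(H) ← 0.056·0.0950 / (0.056·0.0950 + 0.868·0.9050) = 0.0053200/0.79086 = 0.0067.
Update on result 2 ('flagged'): P(H) ← 0.944·0.0067 / (0.944·0.0067 + 0.132·0.9933) = 0.0063502/0.13746 = 0.0462.
Update on result 3 ('flagged'): P(H) ← 0.944·0.0462 / (0.944·0.0462 + 0.132·0.9538) = 0.043609/0.16951 = 0.2573.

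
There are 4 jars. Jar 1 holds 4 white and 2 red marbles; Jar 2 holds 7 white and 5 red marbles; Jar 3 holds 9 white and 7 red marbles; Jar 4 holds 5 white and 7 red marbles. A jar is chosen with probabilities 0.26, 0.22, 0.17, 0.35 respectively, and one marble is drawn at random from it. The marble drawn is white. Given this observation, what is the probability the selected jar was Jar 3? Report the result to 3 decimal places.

Posterior probability ≈ 0.176

Tabulate prior·likelihood by source: [1] prior 0.26, lik 0.6667, product 0.1733; [2] prior 0.22, lik 0.5833, product 0.1283; [3] prior 0.17, lik 0.5625, product 0.09563; [4] prior 0.35, lik 0.4167, product 0.1458.
Normalizing constant = 0.54313; the posterior for Jar 3 is its product over the sum, 0.09563/0.54313 = 0.176.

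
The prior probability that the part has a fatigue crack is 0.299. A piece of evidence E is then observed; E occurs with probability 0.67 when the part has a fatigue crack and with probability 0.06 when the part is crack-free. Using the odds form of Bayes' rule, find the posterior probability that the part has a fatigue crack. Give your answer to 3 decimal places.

Prior odds = 0.299/(1−0.299) = 0.42653.
Likelihood ratio for E = 0.67/0.06 = 11.167.
Posterior odds = prior odds × LR = 4.7630.
Posterior probability = odds/(1+odds) = 4.7630/5.7630 = 0.826.

Posterior probability ≈ 0.826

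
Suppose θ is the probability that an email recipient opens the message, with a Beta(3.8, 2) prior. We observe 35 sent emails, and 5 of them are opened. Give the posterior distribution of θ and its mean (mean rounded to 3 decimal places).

Posterior: Beta(8.8, 32); mean ≈ 0.216

The binomial likelihood is conjugate to the Beta prior: with 5 successes and 30 failures, the posterior is Beta(3.8+5, 2+30) = Beta(8.8, 32).
Posterior mean = α/(α+β) = 8.8/40.8 = 0.216.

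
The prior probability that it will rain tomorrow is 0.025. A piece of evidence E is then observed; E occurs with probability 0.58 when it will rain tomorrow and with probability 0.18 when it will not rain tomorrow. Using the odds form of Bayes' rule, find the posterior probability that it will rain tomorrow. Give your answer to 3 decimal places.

Posterior probability ≈ 0.076

Prior odds = 0.025/(1−0.025) = 0.025641.
Likelihood ratio for E = 0.58/0.18 = 3.2222.
Posterior odds = prior odds × LR = 0.082621.
Posterior probability = odds/(1+odds) = 0.082621/1.0826 = 0.076.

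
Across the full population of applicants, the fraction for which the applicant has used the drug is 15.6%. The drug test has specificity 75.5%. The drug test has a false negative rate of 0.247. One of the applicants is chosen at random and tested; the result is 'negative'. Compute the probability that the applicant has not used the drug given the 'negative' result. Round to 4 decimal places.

P(¬H | E) ≈ 0.9430

Let H be the event that the applicant has used the drug. P(H) = 0.156, so P(¬H) = 0.844. With E the 'negative' result, P(E|H) = 0.247 and P(E|¬H) = 0.755.
P(E) = 0.247·0.156 + 0.755·0.844 = 0.038532 + 0.63722 = 0.67575.
By Bayes' theorem, P(H|E) = 0.038532 / 0.67575 = 0.0570. Hence P(¬H|E) = 1 − 0.0570 = 0.9430.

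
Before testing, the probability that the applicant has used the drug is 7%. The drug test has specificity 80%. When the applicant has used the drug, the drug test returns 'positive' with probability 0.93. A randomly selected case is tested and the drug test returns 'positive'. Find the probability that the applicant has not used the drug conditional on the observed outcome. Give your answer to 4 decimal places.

Let H be the event that the applicant has used the drug. P(H) = 0.07, so P(¬H) = 0.93. With E the 'positive' result, P(E|H) = 0.93 and P(E|¬H) = 0.2.
P(E) = 0.93·0.07 + 0.2·0.93 = 0.065100 + 0.18600 = 0.25110.
By Bayes' theorem, P(H|E) = 0.065100 / 0.25110 = 0.2593. Hence P(¬H|E) = 1 − 0.2593 = 0.7407.

P(¬H | E) ≈ 0.7407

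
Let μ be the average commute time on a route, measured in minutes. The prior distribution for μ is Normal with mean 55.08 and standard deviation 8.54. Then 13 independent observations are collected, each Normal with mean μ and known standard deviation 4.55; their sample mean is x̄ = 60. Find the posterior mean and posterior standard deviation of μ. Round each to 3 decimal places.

With known σ, the Normal prior is conjugate. Weight on the data is w = (n/σ²)/(n/σ² + 1/τ₀²) = 0.627943/(0.627943+0.0137115) = 0.97863.
Posterior mean = w·x̄ + (1−w)·μ₀ = 0.97863·60 + 0.021369·55.08 = 59.895. Posterior variance = 1/(0.627943+0.0137115) = 1.55847, so SD = 1.248.

Posterior mean ≈ 59.895; posterior SD ≈ 1.248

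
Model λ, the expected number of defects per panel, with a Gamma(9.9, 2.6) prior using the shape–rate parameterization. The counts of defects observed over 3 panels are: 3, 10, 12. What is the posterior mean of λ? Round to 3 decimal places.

Posterior mean ≈ 6.232

Total count ∑xᵢ = 25 over n = 3 panels.
Gamma is conjugate to the Poisson likelihood: posterior is Gamma(shape = 9.9+25 = 34.9, rate = 2.6+3 = 5.6).
E[λ | data] = 34.9/5.6 = 6.232.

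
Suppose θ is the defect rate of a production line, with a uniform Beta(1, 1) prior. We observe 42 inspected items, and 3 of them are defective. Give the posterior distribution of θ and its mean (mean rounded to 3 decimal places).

Posterior: Beta(4, 40); mean ≈ 0.091

The binomial likelihood is conjugate to the Beta prior: with 3 successes and 39 failures, the posterior is Beta(1+3, 1+39) = Beta(4, 40).
Posterior mean = α/(α+β) = 4/44 = 0.091.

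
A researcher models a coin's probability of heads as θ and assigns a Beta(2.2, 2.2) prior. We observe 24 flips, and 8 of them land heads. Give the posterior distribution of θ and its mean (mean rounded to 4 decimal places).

Posterior: Beta(10.2, 18.2); mean ≈ 0.3592

Observing 8 successes and 16 failures updates Beta(2.2, 2.2) by adding the success and failure counts to the two shape parameters: α = 2.2+8 = 10.2, β = 2.2+16 = 18.2.
E[θ | data] = 10.2/(10.2+18.2) = 0.3592.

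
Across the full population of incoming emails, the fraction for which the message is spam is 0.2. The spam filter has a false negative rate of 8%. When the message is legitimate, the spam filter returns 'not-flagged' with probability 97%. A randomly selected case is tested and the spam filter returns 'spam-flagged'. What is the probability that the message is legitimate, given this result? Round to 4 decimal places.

Write H for 'the message is spam'. Prior odds H:¬H = 0.2/0.8 = 0.25000. For the 'spam-flagged' outcome, the likelihood ratio is 0.92/0.03 = 30.667.
Posterior odds = 0.25000 × 30.667 = 7.6667, so P(H|E) = 7.6667/(1+7.6667) = 0.8846. Then P(¬H|E) = 1 − 0.8846 = 0.1154.

P(¬H | E) ≈ 0.1154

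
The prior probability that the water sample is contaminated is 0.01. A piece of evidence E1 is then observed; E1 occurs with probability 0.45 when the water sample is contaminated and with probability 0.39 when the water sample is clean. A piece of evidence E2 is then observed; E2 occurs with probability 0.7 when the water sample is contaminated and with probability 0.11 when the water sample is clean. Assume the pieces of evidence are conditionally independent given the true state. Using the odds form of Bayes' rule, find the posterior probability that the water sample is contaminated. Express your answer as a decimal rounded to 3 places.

Posterior probability ≈ 0.069

Prior odds = 0.01/(1−0.01) = 0.010101.
Likelihood ratio for E1 = 0.45/0.39 = 1.1538.
Likelihood ratio for E2 = 0.7/0.11 = 6.3636.
Posterior odds = prior odds × LR₁ × LR₂ = 0.074168.
Posterior probability = odds/(1+odds) = 0.074168/1.0742 = 0.069.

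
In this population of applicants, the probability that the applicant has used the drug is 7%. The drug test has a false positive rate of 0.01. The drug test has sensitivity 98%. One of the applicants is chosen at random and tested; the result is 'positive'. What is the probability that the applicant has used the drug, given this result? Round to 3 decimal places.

P(H | E) ≈ 0.881

Write H for 'the applicant has used the drug'. Prior odds H:¬H = 0.07/0.93 = 0.075269. For the 'positive' outcome, the likelihood ratio is 0.98/0.01 = 98.000.
Posterior odds = 0.075269 × 98.000 = 7.3763, so P(H|E) = 7.3763/(1+7.3763) = 0.881.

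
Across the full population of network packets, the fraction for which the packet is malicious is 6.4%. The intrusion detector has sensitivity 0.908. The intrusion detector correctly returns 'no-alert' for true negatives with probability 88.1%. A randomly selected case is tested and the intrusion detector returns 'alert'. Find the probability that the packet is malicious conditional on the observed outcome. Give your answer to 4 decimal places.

Let H be the event that the packet is malicious. P(H) = 0.064, so P(¬H) = 0.936. With E the 'alert' result, P(E|H) = 0.908 and P(E|¬H) = 0.119.
P(E) = 0.908·0.064 + 0.119·0.936 = 0.058112 + 0.11138 = 0.16950.
By Bayes' theorem, P(H|E) = 0.058112 / 0.16950 = 0.3429.

P(H | E) ≈ 0.3429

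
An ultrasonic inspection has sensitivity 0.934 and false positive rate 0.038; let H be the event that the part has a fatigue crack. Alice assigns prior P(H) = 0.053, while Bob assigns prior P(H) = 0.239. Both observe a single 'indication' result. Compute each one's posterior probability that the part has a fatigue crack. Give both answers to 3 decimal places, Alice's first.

Alice: 0.579; Bob: 0.885

P('+'|H) = 0.934, P('+'|¬H) = 0.038.
Alice: numerator 0.934·0.053 = 0.049502; evidence = 0.049502+0.038·0.947 = 0.085488; posterior = 0.579.
Bob: numerator 0.934·0.239 = 0.22323; evidence = 0.22323+0.038·0.761 = 0.25214; posterior = 0.885.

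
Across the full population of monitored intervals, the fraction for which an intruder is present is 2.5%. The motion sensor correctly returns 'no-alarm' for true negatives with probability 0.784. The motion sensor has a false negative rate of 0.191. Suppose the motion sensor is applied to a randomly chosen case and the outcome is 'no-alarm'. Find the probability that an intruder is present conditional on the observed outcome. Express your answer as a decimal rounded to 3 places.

P(H | E) ≈ 0.006

Write H for 'an intruder is present'. Prior odds H:¬H = 0.025/0.975 = 0.025641. For the 'no-alarm' outcome, the likelihood ratio is 0.191/0.784 = 0.24362.
Posterior odds = 0.025641 × 0.24362 = 0.0062467, so P(H|E) = 0.0062467/(1+0.0062467) = 0.006.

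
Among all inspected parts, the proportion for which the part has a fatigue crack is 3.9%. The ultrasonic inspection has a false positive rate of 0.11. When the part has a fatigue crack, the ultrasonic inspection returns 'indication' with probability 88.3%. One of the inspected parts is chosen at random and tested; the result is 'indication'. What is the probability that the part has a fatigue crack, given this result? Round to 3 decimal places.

P(H | E) ≈ 0.246

Write H for 'the part has a fatigue crack'. Prior odds H:¬H = 0.039/0.961 = 0.040583. For the 'indication' outcome, the likelihood ratio is 0.883/0.11 = 8.0273.
Posterior odds = 0.040583 × 8.0273 = 0.32577, so P(H|E) = 0.32577/(1+0.32577) = 0.246.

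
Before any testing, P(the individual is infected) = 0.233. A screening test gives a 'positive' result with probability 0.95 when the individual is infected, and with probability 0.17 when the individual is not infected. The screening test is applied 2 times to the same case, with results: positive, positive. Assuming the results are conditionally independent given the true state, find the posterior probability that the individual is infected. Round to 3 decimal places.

Posterior P(H) ≈ 0.905

Let H be the event that the individual is infected; start with P(H) = 0.233. P('positive'|H) = 0.95, P('positive'|¬H) = 0.17.
Update on result 1 ('positive'): P(H) ← 0.95·0.2330 / (0.95·0.2330 + 0.17·0.7670) = 0.22135/0.35174 = 0.6293.
Update on result 2 ('positive'): P(H) ← 0.95·0.6293 / (0.95·0.6293 + 0.17·0.3707) = 0.59784/0.66085 = 0.9046.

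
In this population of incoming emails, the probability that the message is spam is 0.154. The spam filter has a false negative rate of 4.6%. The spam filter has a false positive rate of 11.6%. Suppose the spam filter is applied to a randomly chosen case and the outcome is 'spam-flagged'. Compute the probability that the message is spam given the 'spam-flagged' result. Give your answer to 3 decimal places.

P(H | E) ≈ 0.600

Write H for 'the message is spam'. Prior odds H:¬H = 0.154/0.846 = 0.18203. For the 'spam-flagged' outcome, the likelihood ratio is 0.954/0.116 = 8.2241.
Posterior odds = 0.18203 × 8.2241 = 1.4971, so P(H|E) = 1.4971/(1+1.4971) = 0.600.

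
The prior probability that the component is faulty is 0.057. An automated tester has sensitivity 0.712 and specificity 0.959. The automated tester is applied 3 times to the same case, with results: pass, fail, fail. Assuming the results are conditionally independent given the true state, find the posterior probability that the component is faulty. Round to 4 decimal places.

Posterior P(H) ≈ 0.8455

With H the event that the component is faulty, the joint likelihood of the observed sequence is P(data|H) = 0.288·0.712·0.712 = 0.14600 and P(data|¬H) = 0.959·0.041·0.041 = 0.0016121.
Bayes: P(H|data) = 0.057·0.14600 / (0.057·0.14600 + 0.943·0.0016121) = 0.0083220/0.0098422 = 0.8455.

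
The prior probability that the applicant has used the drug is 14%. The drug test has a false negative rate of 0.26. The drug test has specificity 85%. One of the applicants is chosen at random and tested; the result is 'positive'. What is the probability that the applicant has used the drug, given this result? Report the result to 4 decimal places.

P(H | E) ≈ 0.4454

Let H be the event that the applicant has used the drug. P(H) = 0.14, so P(¬H) = 0.86. With E the 'positive' result, P(E|H) = 0.74 and P(E|¬H) = 0.15.
P(E) = 0.74·0.14 + 0.15·0.86 = 0.10360 + 0.12900 = 0.23260.
By Bayes' theorem, P(H|E) = 0.10360 / 0.23260 = 0.4454.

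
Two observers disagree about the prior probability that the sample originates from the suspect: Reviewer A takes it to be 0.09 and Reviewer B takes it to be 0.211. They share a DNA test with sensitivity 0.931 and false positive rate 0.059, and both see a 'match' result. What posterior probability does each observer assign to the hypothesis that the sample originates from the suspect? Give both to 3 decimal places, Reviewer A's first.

The likelihood ratio for a 'match' result is 0.931/0.059 = 15.780.
Reviewer A: prior odds 0.09/0.91 = 0.098901; posterior odds 1.5606; posterior probability 0.609.
Reviewer B: prior odds 0.211/0.789 = 0.26743; posterior odds 4.2199; posterior probability 0.808.

Reviewer A: 0.609; Reviewer B: 0.808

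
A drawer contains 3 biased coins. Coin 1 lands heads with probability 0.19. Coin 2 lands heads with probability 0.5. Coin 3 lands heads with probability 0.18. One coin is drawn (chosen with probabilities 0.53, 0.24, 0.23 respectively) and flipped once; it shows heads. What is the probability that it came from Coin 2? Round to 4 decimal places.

Tabulate prior·likelihood by source: [1] prior 0.53, lik 0.19, product 0.1007; [2] prior 0.24, lik 0.5, product 0.1200; [3] prior 0.23, lik 0.18, product 0.04140.
Normalizing constant = 0.26210; the posterior for Coin 2 is its product over the sum, 0.1200/0.26210 = 0.4578.

Posterior probability ≈ 0.4578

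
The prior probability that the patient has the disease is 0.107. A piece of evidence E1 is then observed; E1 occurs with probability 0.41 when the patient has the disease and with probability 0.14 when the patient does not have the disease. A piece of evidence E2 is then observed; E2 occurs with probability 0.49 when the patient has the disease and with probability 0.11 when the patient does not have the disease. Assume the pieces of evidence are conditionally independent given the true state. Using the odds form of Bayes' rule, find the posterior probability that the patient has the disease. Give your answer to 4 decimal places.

Prior odds = 0.107/(1−0.107) = 0.11982.
Likelihood ratio for E1 = 0.41/0.14 = 2.9286.
Likelihood ratio for E2 = 0.49/0.11 = 4.4545.
Posterior odds = prior odds × LR₁ × LR₂ = 1.5631.
Posterior probability = odds/(1+odds) = 1.5631/2.5631 = 0.6099.

Posterior probability ≈ 0.6099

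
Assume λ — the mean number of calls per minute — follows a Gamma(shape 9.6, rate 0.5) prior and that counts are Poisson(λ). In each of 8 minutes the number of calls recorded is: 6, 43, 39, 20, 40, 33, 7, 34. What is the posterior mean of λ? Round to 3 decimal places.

Posterior mean ≈ 27.247

Total count ∑xᵢ = 222 over n = 8 minutes.
Gamma is conjugate to the Poisson likelihood: posterior is Gamma(shape = 9.6+222 = 231.6, rate = 0.5+8 = 8.5).
E[λ | data] = 231.6/8.5 = 27.247.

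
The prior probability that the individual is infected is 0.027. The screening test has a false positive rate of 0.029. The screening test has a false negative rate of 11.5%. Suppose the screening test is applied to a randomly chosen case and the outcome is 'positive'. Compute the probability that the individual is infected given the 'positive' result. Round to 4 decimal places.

P(H | E) ≈ 0.4585

Let H be the event that the individual is infected. P(H) = 0.027, so P(¬H) = 0.973. With E the 'positive' result, P(E|H) = 0.885 and P(E|¬H) = 0.029.
P(E) = 0.885·0.027 + 0.029·0.973 = 0.023895 + 0.028217 = 0.052112.
By Bayes' theorem, P(H|E) = 0.023895 / 0.052112 = 0.4585.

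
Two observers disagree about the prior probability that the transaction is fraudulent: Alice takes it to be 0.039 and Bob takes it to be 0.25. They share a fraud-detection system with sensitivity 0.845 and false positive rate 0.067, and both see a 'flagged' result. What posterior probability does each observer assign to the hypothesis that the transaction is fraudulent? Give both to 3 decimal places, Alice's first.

Alice: 0.339; Bob: 0.808

The likelihood ratio for a 'flagged' result is 0.845/0.067 = 12.612.
Alice: prior odds 0.039/0.961 = 0.040583; posterior odds 0.51183; posterior probability 0.339.
Bob: prior odds 0.25/0.75 = 0.33333; posterior odds 4.2040; posterior probability 0.808.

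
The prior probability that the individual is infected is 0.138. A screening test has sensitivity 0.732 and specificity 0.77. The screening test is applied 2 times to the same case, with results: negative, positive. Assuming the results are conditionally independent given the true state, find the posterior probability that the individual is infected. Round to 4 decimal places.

Let H be the event that the individual is infected; start with P(H) = 0.138. P('positive'|H) = 0.732, P('positive'|¬H) = 0.23.
Update on result 1 ('negative'): P(H) ← 0.268·0.1380 / (0.268·0.1380 + 0.77·0.8620) = 0.036984/0.70072 = 0.0528.
Update on result 2 ('positive'): P(H) ← 0.732·0.0528 / (0.732·0.0528 + 0.23·0.9472) = 0.038635/0.25650 = 0.1506.

Posterior P(H) ≈ 0.1506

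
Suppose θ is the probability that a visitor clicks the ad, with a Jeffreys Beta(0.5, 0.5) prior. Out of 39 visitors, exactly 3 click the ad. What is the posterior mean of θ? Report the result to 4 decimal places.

Posterior mean ≈ 0.0875

Observing 3 successes and 36 failures updates Beta(0.5, 0.5) by adding the success and failure counts to the two shape parameters: α = 0.5+3 = 3.5, β = 0.5+36 = 36.5.
E[θ | data] = 3.5/(3.5+36.5) = 0.0875.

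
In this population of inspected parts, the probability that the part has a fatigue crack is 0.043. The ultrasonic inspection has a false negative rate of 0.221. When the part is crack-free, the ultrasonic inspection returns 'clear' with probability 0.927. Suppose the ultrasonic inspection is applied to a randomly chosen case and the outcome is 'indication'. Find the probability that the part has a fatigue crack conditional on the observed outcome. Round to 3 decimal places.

P(H | E) ≈ 0.324

Write H for 'the part has a fatigue crack'. Prior odds H:¬H = 0.043/0.957 = 0.044932. For the 'indication' outcome, the likelihood ratio is 0.779/0.073 = 10.671.
Posterior odds = 0.044932 × 10.671 = 0.47948, so P(H|E) = 0.47948/(1+0.47948) = 0.324.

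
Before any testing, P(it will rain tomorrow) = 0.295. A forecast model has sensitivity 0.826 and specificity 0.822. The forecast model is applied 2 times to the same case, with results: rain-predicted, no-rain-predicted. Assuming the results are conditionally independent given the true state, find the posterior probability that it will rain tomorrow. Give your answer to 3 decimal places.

With H the event that it will rain tomorrow, the joint likelihood of the observed sequence is P(data|H) = 0.826·0.174 = 0.14372 and P(data|¬H) = 0.178·0.822 = 0.14632.
Bayes: P(H|data) = 0.295·0.14372 / (0.295·0.14372 + 0.705·0.14632) = 0.042399/0.14555 = 0.2913.

Posterior P(H) ≈ 0.291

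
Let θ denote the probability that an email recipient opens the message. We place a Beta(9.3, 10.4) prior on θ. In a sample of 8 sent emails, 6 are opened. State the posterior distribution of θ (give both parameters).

Observing 6 successes and 2 failures updates Beta(9.3, 10.4) by adding the success and failure counts to the two shape parameters: α = 9.3+6 = 15.3, β = 10.4+2 = 12.4.

Posterior: Beta(15.3, 12.4)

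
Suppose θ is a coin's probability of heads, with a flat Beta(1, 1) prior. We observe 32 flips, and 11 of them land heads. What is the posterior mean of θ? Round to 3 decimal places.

Observing 11 successes and 21 failures updates Beta(1, 1) by adding the success and failure counts to the two shape parameters: α = 1+11 = 12, β = 1+21 = 22.
Posterior mean = α/(α+β) = 12/34 = 0.353.

Posterior mean ≈ 0.353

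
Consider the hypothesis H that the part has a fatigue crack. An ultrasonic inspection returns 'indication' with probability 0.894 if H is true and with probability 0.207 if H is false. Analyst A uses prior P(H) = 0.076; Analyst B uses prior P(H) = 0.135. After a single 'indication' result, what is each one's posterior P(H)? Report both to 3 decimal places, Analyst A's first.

Analyst A: 0.262; Analyst B: 0.403

P('+'|H) = 0.894, P('+'|¬H) = 0.207.
Analyst A: numerator 0.894·0.076 = 0.067944; evidence = 0.067944+0.207·0.924 = 0.25921; posterior = 0.262.
Analyst B: numerator 0.894·0.135 = 0.12069; evidence = 0.12069+0.207·0.865 = 0.29974; posterior = 0.403.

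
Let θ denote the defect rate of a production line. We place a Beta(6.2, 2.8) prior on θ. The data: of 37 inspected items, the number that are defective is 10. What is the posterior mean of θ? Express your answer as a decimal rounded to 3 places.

The binomial likelihood is conjugate to the Beta prior: with 10 successes and 27 failures, the posterior is Beta(6.2+10, 2.8+27) = Beta(16.2, 29.8).
Posterior mean = α/(α+β) = 16.2/46 = 0.352.

Posterior mean ≈ 0.352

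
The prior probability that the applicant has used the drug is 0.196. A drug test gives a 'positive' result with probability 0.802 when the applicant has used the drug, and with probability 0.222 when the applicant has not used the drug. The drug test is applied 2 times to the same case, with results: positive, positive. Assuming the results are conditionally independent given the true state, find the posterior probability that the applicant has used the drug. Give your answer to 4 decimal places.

Posterior P(H) ≈ 0.7609

Let H be the event that the applicant has used the drug; start with P(H) = 0.196. P('positive'|H) = 0.802, P('positive'|¬H) = 0.222.
Update on result 1 ('positive'): P(H) ← 0.802·0.1960 / (0.802·0.1960 + 0.222·0.8040) = 0.15719/0.33568 = 0.4683.
Update on result 2 ('positive'): P(H) ← 0.802·0.4683 / (0.802·0.4683 + 0.222·0.5317) = 0.37556/0.49360 = 0.7609.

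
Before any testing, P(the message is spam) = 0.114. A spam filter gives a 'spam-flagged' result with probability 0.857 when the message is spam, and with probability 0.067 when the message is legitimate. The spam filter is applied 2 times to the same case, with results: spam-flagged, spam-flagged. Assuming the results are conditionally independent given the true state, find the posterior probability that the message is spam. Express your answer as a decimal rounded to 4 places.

Posterior P(H) ≈ 0.9547

Let H be the event that the message is spam; start with P(H) = 0.114. P('spam-flagged'|H) = 0.857, P('spam-flagged'|¬H) = 0.067.
Update on result 1 ('spam-flagged'): P(H) ← 0.857·0.1140 / (0.857·0.1140 + 0.067·0.8860) = 0.097698/0.15706 = 0.6220.
Update on result 2 ('spam-flagged'): P(H) ← 0.857·0.6220 / (0.857·0.6220 + 0.067·0.3780) = 0.53309/0.55841 = 0.9547.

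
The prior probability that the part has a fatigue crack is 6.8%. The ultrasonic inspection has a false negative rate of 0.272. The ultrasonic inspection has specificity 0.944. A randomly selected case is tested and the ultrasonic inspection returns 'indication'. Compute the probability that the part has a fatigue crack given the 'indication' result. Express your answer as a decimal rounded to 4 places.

Let H be the event that the part has a fatigue crack. P(H) = 0.068, so P(¬H) = 0.932. With E the 'indication' result, P(E|H) = 0.728 and P(E|¬H) = 0.056.
P(E) = 0.728·0.068 + 0.056·0.932 = 0.049504 + 0.052192 = 0.10170.
By Bayes' theorem, P(H|E) = 0.049504 / 0.10170 = 0.4868.

P(H | E) ≈ 0.4868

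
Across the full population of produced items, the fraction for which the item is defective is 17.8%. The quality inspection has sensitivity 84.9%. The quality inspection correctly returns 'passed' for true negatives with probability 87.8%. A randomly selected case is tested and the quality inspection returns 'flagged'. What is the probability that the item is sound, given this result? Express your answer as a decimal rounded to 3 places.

P(¬H | E) ≈ 0.399

Let H be the event that the item is defective. P(H) = 0.178, so P(¬H) = 0.822. With E the 'flagged' result, P(E|H) = 0.849 and P(E|¬H) = 0.122.
P(E) = 0.849·0.178 + 0.122·0.822 = 0.15112 + 0.10028 = 0.25141.
By Bayes' theorem, P(H|E) = 0.15112 / 0.25141 = 0.601. Hence P(¬H|E) = 1 − 0.601 = 0.399.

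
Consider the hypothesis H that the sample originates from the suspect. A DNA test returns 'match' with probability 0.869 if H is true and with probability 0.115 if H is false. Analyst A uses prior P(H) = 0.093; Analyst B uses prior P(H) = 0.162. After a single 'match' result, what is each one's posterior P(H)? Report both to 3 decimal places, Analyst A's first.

The likelihood ratio for a 'match' result is 0.869/0.115 = 7.5565.
Analyst A: prior odds 0.093/0.907 = 0.10254; posterior odds 0.77481; posterior probability 0.437.
Analyst B: prior odds 0.162/0.838 = 0.19332; posterior odds 1.4608; posterior probability 0.594.

Analyst A: 0.437; Analyst B: 0.594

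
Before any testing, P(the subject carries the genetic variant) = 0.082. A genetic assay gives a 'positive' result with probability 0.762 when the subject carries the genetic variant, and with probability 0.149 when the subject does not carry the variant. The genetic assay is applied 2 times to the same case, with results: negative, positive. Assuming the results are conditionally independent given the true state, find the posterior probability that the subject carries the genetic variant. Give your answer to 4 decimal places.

Posterior P(H) ≈ 0.1133

With H the event that the subject carries the genetic variant, the joint likelihood of the observed sequence is P(data|H) = 0.238·0.762 = 0.18136 and P(data|¬H) = 0.851·0.149 = 0.12680.
Bayes: P(H|data) = 0.082·0.18136 / (0.082·0.18136 + 0.918·0.12680) = 0.014871/0.13127 = 0.1133.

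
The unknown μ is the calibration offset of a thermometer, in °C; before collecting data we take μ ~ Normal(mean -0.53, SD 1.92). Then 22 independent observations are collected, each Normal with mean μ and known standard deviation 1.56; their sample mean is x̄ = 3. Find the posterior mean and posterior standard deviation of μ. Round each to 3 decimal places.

Prior precision 1/τ₀² = 1/1.92² = 0.271267; data precision n/σ² = 22/1.56² = 9.04011.
Posterior precision = 0.271267 + 9.04011 = 9.31137, giving posterior SD = 1/√9.31137 = 0.328.
Posterior mean = (0.271267·-0.53 + 9.04011·3) / 9.31137 = 2.897.

Posterior mean ≈ 2.897; posterior SD ≈ 0.328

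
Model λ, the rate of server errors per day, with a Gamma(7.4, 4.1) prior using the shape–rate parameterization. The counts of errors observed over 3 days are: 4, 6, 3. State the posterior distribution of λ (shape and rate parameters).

Posterior: Gamma(shape=20.4, rate=7.1)

The Poisson likelihood adds the total count to the shape and the number of exposure periods to the rate. Here ∑xᵢ = 13 and n = 3, so shape 7.4→20.4 and rate 4.1→7.1.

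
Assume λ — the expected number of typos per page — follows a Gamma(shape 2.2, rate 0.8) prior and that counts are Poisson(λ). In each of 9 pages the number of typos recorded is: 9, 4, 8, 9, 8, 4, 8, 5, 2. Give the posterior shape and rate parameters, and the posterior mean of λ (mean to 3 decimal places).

Posterior: Gamma(shape=59.2, rate=9.8); mean ≈ 6.041

Total count ∑xᵢ = 57 over n = 9 pages.
Gamma is conjugate to the Poisson likelihood: posterior is Gamma(shape = 2.2+57 = 59.2, rate = 0.8+9 = 9.8).
E[λ | data] = 59.2/9.8 = 6.041.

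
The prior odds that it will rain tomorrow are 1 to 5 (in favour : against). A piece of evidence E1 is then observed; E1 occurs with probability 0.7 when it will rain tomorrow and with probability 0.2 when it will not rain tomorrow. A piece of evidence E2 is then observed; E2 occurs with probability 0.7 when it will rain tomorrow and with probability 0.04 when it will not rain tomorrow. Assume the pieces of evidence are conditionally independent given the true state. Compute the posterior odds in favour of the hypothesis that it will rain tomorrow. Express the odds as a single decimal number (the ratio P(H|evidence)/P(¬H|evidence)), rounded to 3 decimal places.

Prior odds = 1/5 = 0.20000.
Likelihood ratio for E1 = 0.7/0.2 = 3.5000.
Likelihood ratio for E2 = 0.7/0.04 = 17.500.
Posterior odds = prior odds × LR₁ × LR₂ = 12.250.

Posterior odds ≈ 12.250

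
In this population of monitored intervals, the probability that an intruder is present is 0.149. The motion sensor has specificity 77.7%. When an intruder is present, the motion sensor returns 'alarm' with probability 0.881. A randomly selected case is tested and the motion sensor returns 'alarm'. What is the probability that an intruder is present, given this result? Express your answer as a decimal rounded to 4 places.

P(H | E) ≈ 0.4089

Write H for 'an intruder is present'. Prior odds H:¬H = 0.149/0.851 = 0.17509. For the 'alarm' outcome, the likelihood ratio is 0.881/0.223 = 3.9507.
Posterior odds = 0.17509 × 3.9507 = 0.69172, so P(H|E) = 0.69172/(1+0.69172) = 0.4089.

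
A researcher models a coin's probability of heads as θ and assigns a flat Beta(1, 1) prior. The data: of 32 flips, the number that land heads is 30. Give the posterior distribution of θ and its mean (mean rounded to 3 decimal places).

The binomial likelihood is conjugate to the Beta prior: with 30 successes and 2 failures, the posterior is Beta(1+30, 1+2) = Beta(31, 3).
Posterior mean = α/(α+β) = 31/34 = 0.912.

Posterior: Beta(31, 3); mean ≈ 0.912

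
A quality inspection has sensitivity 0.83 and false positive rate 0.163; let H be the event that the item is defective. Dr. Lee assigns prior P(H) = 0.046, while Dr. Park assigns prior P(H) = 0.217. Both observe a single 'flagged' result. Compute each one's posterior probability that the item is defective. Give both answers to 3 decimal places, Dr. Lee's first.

Dr. Lee: 0.197; Dr. Park: 0.585

The likelihood ratio for a 'flagged' result is 0.83/0.163 = 5.0920.
Dr. Lee: prior odds 0.046/0.954 = 0.048218; posterior odds 0.24553; posterior probability 0.197.
Dr. Park: prior odds 0.217/0.783 = 0.27714; posterior odds 1.4112; posterior probability 0.585.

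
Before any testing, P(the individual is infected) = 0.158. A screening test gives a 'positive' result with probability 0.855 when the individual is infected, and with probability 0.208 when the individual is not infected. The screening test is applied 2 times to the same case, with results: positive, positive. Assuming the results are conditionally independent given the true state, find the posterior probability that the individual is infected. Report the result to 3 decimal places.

Posterior P(H) ≈ 0.760

Let H be the event that the individual is infected; start with P(H) = 0.158. P('positive'|H) = 0.855, P('positive'|¬H) = 0.208.
Update on result 1 ('positive'): P(H) ← 0.855·0.1580 / (0.855·0.1580 + 0.208·0.8420) = 0.13509/0.31023 = 0.4355.
Update on result 2 ('positive'): P(H) ← 0.855·0.4355 / (0.855·0.4355 + 0.208·0.5645) = 0.37232/0.48974 = 0.7602.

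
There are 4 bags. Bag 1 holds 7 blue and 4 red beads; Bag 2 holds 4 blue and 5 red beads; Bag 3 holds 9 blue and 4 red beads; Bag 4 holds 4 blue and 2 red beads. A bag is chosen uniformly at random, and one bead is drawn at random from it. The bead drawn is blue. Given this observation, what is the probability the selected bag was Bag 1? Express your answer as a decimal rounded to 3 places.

P(blue|Bag 1) = 0.6364; P(blue|Bag 2) = 0.4444; P(blue|Bag 3) = 0.6923; P(blue|Bag 4) = 0.6667.
Prior × likelihood for each source: 0.25·0.6364=0.1591, 0.25·0.4444=0.1111, 0.25·0.6923=0.1731, 0.25·0.6667=0.1667. Summing gives P(blue) = 0.60995.
P(Bag 1 | blue) = 0.1591 / 0.60995 = 0.261.

Posterior probability ≈ 0.261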